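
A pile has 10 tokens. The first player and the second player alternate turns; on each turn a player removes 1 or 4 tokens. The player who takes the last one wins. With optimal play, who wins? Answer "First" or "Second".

Second

Mark each pile size as W (mover wins) or L (mover loses):
i:   0  1  2  3  4  5  6  7  8  9 10
     L  W  L  W  W  L  W  L  W  W  L
Position 10 is L, so the second player wins.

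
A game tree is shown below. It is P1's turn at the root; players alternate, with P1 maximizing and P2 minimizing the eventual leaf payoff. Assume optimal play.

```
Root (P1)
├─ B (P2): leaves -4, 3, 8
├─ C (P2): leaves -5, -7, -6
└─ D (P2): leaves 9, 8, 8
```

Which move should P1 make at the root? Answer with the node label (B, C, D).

D

B (P2): min(-4, 3, 8) = -4
C (P2): min(-5, -7, -6) = -7
D (P2): min(9, 8, 8) = 8
Root (P1): max(-4, -7, 8) = 8
P1 picks the child with the highest value: D (value 8).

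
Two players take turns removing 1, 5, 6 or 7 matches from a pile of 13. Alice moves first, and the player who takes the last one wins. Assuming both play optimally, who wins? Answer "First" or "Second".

i:   0  1  2  3  4  5  6  7  8  9 10 11 12 13
     L  W  L  W  L  W  W  W  W  W  W  W  L  W
Position 13 is W, so the first player wins.

First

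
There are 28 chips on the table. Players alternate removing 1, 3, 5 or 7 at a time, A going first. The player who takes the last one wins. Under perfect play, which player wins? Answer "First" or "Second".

Positions where the player to move wins (W) vs loses (L):
i:   0  1  2  3  4  5  6  7  8  9 10 11 12 13 14 15 16 17 18 19 20 21 22 23 24 25 26 27 28
     L  W  L  W  L  W  L  W  L  W  L  W  L  W  L  W  L  W  L  W  L  W  L  W  L  W  L  W  L
Position 28 is L, so the second player wins.

Second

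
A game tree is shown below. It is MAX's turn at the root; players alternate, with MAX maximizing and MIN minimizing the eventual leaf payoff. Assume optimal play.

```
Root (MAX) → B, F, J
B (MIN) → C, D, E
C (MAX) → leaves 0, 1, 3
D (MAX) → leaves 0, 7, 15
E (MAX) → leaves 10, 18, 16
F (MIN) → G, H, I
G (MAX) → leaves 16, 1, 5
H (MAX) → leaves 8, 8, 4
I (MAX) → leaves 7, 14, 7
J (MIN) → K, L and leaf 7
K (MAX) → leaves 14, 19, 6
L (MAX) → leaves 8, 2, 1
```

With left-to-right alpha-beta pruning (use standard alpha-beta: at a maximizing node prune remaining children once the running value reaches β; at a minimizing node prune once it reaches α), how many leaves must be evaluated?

C [α=-∞,β=+∞]: v=3
D [α=-∞,β=3]: v=7 after child 2 ≥ β → β-cutoff, skip 1
E [α=-∞,β=3]: v=10 after child 1 ≥ β → β-cutoff, skip 2
B [α=-∞,β=+∞]: v=3
G [α=3,β=+∞]: v=16
H [α=3,β=16]: v=8
I [α=3,β=8]: v=14 after child 2 ≥ β → β-cutoff, skip 1
F [α=3,β=+∞]: v=8
K [α=8,β=+∞]: v=19
L [α=8,β=19]: v=8
J [α=8,β=+∞]: v=8 after child 2 ≤ α → α-cutoff, skip 1
Root [α=-∞,β=+∞]: v=8
Leaves evaluated: 20 of 25.

20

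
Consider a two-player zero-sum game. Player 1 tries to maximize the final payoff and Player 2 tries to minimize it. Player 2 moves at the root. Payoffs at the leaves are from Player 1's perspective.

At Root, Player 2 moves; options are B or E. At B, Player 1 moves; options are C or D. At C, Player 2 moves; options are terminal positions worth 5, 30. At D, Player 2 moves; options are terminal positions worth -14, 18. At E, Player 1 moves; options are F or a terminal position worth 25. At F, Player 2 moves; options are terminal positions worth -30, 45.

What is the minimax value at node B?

C: min(5, 30) = 5
D: min(-14, 18) = -14
B: max(5, -14) = 5

5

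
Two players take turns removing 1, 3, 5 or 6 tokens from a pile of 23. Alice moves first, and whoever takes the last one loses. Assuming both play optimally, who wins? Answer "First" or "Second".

Second

Compute winning (W) and losing (L) positions by backward induction:
i:   0  1  2  3  4  5  6  7  8  9 10 11 12 13 14 15 16 17 18 19 20 21 22 23
     W  L  W  L  W  L  W  W  W  W  W  W  L  W  L  W  L  W  W  W  W  W  W  L
Position 23 is L, so the second player wins.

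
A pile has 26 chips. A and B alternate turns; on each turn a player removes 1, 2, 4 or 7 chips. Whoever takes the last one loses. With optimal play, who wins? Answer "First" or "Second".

First

Mark each pile size as W (mover wins) or L (mover loses):
i:   0  1  2  3  4  5  6  7  8  9 10 11 12 13 14 15 16 17 18 19 20 21 22 23 24 25 26
     W  L  W  W  L  W  W  L  W  W  L  W  W  L  W  W  L  W  W  L  W  W  L  W  W  L  W
Position 26 is W, so the first player wins.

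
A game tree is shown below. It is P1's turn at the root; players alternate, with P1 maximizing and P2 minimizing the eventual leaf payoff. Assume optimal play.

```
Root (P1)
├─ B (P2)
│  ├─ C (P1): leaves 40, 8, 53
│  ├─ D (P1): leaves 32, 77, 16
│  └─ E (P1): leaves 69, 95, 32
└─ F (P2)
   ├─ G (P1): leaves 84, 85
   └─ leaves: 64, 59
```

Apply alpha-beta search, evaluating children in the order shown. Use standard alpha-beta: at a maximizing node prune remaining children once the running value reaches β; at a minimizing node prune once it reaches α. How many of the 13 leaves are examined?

C [α=-∞,β=+∞]: v=53
D [α=-∞,β=53]: v=77 after child 2 ≥ β → β-cutoff, skip 1
E [α=-∞,β=53]: v=69 after child 1 ≥ β → β-cutoff, skip 2
B [α=-∞,β=+∞]: v=53
G [α=53,β=+∞]: v=85
F [α=53,β=+∞]: v=59
Root [α=-∞,β=+∞]: v=59
Leaves evaluated: 10 of 13.

10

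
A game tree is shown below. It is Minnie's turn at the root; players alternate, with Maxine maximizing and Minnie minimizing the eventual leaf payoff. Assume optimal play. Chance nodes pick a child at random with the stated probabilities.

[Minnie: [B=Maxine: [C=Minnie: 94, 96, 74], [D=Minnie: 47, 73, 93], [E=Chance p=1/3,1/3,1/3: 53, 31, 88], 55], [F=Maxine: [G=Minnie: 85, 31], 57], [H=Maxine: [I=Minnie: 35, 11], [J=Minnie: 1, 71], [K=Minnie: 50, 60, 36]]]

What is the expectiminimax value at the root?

C (Minnie): min(94, 96, 74) = 74
D (Minnie): min(47, 73, 93) = 47
E (Chance): 1/3·53 + 1/3·31 + 1/3·88 = 57.33
B (Maxine): max(74, 47, 57.33, 55) = 74
G (Minnie): min(85, 31) = 31
F (Maxine): max(31, 57) = 57
I (Minnie): min(35, 11) = 11
J (Minnie): min(1, 71) = 1
K (Minnie): min(50, 60, 36) = 36
H (Maxine): max(11, 1, 36) = 36
Root (Minnie): min(74, 57, 36) = 36

36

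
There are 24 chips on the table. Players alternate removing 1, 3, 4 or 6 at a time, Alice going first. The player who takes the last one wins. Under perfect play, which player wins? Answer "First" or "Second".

Mark each pile size as W (mover wins) or L (mover loses):
i:   0  1  2  3  4  5  6  7  8  9 10 11 12 13 14 15 16 17 18 19 20 21 22 23 24
     L  W  L  W  W  W  W  L  W  L  W  W  W  W  L  W  L  W  W  W  W  L  W  L  W
Position 24 is W, so the first player wins.

First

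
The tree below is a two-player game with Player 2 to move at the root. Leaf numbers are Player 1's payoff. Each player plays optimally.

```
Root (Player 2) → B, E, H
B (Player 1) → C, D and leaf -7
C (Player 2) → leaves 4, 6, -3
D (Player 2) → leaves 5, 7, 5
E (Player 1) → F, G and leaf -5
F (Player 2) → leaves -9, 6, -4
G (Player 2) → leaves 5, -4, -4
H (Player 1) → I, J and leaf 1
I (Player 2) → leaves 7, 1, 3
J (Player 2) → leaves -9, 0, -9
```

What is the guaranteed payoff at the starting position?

C (Player 2): min(4, 6, -3) = -3
D (Player 2): min(5, 7, 5) = 5
B (Player 1): max(-3, 5, -7) = 5
F (Player 2): min(-9, 6, -4) = -9
G (Player 2): min(5, -4, -4) = -4
E (Player 1): max(-9, -4, -5) = -4
I (Player 2): min(7, 1, 3) = 1
J (Player 2): min(-9, 0, -9) = -9
H (Player 1): max(1, -9, 1) = 1
Root (Player 2): min(5, -4, 1) = -4

-4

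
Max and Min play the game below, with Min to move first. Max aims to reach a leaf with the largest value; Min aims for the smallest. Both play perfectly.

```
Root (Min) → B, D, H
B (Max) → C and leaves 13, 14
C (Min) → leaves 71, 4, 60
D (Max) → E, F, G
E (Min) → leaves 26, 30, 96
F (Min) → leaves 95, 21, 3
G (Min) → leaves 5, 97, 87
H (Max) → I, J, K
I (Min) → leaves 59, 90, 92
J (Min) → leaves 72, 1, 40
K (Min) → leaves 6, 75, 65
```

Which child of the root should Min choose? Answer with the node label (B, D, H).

C (Min): min(71, 4, 60) = 4
B (Max): max(4, 13, 14) = 14
E (Min): min(26, 30, 96) = 26
F (Min): min(95, 21, 3) = 3
G (Min): min(5, 97, 87) = 5
D (Max): max(26, 3, 5) = 26
I (Min): min(59, 90, 92) = 59
J (Min): min(72, 1, 40) = 1
K (Min): min(6, 75, 65) = 6
H (Max): max(59, 1, 6) = 59
Root (Min): min(14, 26, 59) = 14
Min picks the child with the lowest value: B (value 14).

B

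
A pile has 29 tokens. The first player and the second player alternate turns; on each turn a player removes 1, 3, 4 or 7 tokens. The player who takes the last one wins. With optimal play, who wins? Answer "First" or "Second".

W/L table (W = player to move can force a win):
i:   0  1  2  3  4  5  6  7  8  9 10 11 12 13 14 15 16 17 18 19 20 21 22 23 24 25 26 27 28 29
     L  W  L  W  W  W  W  W  L  W  L  W  W  W  W  W  L  W  L  W  W  W  W  W  L  W  L  W  W  W
Position 29 is W, so the first player wins.

First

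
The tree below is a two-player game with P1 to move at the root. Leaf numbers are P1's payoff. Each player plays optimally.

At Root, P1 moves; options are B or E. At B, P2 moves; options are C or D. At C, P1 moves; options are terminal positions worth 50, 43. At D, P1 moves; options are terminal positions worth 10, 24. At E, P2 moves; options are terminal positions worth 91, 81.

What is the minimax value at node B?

24

C: max(50, 43) = 50
D: max(10, 24) = 24
B: min(50, 24) = 24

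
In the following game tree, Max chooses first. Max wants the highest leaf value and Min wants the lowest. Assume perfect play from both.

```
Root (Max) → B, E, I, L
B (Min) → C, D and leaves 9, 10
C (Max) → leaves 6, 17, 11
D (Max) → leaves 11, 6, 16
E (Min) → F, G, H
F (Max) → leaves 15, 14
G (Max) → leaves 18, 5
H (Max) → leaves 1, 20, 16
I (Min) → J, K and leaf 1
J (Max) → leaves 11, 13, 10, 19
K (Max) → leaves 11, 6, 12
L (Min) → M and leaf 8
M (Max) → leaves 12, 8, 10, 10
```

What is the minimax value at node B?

C: max(6, 17, 11) = 17
D: max(11, 6, 16) = 16
B: min(17, 16, 9, 10) = 9

9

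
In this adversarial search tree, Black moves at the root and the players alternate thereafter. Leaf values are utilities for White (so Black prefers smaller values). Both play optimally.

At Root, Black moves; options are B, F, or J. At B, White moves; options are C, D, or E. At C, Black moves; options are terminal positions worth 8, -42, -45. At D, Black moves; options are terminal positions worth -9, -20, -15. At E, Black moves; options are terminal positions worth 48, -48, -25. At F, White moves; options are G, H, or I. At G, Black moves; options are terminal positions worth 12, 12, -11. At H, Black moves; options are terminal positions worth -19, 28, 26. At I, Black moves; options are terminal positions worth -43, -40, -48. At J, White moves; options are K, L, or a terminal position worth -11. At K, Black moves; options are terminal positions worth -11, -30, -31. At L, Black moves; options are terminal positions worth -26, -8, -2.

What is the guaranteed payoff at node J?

-11

K: min(-11, -30, -31) = -31
L: min(-26, -8, -2) = -26
J: max(-31, -26, -11) = -11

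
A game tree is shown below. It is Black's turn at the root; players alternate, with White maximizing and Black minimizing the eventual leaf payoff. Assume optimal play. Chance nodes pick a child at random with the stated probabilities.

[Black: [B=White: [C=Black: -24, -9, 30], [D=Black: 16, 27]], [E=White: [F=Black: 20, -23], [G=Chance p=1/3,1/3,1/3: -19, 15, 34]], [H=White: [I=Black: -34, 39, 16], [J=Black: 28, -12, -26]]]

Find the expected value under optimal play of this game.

C (Black): min(-24, -9, 30) = -24
D (Black): min(16, 27) = 16
B (White): max(-24, 16) = 16
F (Black): min(20, -23) = -23
G (Chance): 1/3·-19 + 1/3·15 + 1/3·34 = 10
E (White): max(-23, 10) = 10
I (Black): min(-34, 39, 16) = -34
J (Black): min(28, -12, -26) = -26
H (White): max(-34, -26) = -26
Root (Black): min(16, 10, -26) = -26

-26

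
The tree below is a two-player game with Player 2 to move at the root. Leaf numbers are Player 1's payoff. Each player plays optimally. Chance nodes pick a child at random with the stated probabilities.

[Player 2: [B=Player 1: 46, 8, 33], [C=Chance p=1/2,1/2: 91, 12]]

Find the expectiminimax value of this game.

B (Player 1): max(46, 8, 33) = 46
C (Chance): 1/2·91 + 1/2·12 = 51.5
Root (Player 2): min(46, 51.5) = 46

46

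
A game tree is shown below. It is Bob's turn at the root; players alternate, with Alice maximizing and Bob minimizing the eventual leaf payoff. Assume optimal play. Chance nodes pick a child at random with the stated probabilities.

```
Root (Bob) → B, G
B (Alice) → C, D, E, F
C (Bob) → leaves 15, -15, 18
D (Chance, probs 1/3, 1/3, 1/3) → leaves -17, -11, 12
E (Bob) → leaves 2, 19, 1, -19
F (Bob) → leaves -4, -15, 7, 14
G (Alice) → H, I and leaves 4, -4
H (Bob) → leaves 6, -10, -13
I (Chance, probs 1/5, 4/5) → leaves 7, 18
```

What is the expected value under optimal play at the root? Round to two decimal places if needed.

C (Bob): min(15, -15, 18) = -15
D (Chance): 1/3·-17 + 1/3·-11 + 1/3·12 = -5.33
E (Bob): min(2, 19, 1, -19) = -19
F (Bob): min(-4, -15, 7, 14) = -15
B (Alice): max(-15, -5.33, -19, -15) = -5.33
H (Bob): min(6, -10, -13) = -13
I (Chance): 1/5·7 + 4/5·18 = 15.8
G (Alice): max(-13, 15.8, 4, -4) = 15.8
Root (Bob): min(-5.33, 15.8) = -5.33

-5.33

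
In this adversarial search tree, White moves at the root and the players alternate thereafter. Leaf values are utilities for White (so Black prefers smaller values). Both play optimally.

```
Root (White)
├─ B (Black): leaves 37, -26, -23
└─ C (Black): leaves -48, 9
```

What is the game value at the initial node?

B (Black): min(37, -26, -23) = -26
C (Black): min(-48, 9) = -48
Root (White): max(-26, -48) = -26

-26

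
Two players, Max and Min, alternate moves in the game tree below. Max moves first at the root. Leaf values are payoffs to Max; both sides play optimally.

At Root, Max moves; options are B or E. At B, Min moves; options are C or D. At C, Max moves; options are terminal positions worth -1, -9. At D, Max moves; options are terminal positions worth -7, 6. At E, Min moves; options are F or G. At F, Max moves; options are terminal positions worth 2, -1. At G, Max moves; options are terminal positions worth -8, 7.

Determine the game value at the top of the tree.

2

C (Max): max(-1, -9) = -1
D (Max): max(-7, 6) = 6
B (Min): min(-1, 6) = -1
F (Max): max(2, -1) = 2
G (Max): max(-8, 7) = 7
E (Min): min(2, 7) = 2
Root (Max): max(-1, 2) = 2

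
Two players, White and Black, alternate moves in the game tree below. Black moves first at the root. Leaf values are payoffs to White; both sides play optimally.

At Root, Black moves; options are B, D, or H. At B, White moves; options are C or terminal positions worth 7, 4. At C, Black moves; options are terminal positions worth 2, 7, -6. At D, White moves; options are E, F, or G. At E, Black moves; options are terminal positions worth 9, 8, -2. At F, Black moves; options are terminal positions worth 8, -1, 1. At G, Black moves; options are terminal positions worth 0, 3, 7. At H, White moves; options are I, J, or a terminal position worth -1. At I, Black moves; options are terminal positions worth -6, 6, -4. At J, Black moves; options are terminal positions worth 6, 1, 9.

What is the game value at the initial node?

C (Black): min(2, 7, -6) = -6
B (White): max(-6, 7, 4) = 7
E (Black): min(9, 8, -2) = -2
F (Black): min(8, -1, 1) = -1
G (Black): min(0, 3, 7) = 0
D (White): max(-2, -1, 0) = 0
I (Black): min(-6, 6, -4) = -6
J (Black): min(6, 1, 9) = 1
H (White): max(-6, 1, -1) = 1
Root (Black): min(7, 0, 1) = 0

0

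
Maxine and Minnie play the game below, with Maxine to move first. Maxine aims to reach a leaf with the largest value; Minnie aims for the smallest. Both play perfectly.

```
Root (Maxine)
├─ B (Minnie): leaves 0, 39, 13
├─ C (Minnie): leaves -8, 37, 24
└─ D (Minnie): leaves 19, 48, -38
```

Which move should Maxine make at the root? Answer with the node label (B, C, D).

B

B (Minnie): min(0, 39, 13) = 0
C (Minnie): min(-8, 37, 24) = -8
D (Minnie): min(19, 48, -38) = -38
Root (Maxine): max(0, -8, -38) = 0
Maxine picks the child with the highest value: B (value 0).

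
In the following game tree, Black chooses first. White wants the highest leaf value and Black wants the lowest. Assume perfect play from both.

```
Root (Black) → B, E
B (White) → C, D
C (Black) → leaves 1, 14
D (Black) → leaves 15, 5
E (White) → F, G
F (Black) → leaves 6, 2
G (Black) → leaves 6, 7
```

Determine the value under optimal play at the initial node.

5

C (Black): min(1, 14) = 1
D (Black): min(15, 5) = 5
B (White): max(1, 5) = 5
F (Black): min(6, 2) = 2
G (Black): min(6, 7) = 6
E (White): max(2, 6) = 6
Root (Black): min(5, 6) = 5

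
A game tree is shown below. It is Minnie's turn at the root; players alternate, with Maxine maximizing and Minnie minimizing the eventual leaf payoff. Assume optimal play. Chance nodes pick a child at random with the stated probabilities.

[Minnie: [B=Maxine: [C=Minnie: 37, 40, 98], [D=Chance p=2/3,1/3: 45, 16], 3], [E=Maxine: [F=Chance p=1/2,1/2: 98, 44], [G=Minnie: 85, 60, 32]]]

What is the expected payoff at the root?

C (Minnie): min(37, 40, 98) = 37
D (Chance): 2/3·45 + 1/3·16 = 35.33
B (Maxine): max(37, 35.33, 3) = 37
F (Chance): 1/2·98 + 1/2·44 = 71
G (Minnie): min(85, 60, 32) = 32
E (Maxine): max(71, 32) = 71
Root (Minnie): min(37, 71) = 37

37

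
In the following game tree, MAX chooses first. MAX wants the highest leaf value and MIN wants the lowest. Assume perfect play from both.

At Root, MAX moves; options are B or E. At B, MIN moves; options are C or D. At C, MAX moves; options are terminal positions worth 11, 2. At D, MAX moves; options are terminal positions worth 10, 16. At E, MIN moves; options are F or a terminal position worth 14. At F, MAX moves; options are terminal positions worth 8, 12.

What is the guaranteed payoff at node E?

F: max(8, 12) = 12
E: min(12, 14) = 12

12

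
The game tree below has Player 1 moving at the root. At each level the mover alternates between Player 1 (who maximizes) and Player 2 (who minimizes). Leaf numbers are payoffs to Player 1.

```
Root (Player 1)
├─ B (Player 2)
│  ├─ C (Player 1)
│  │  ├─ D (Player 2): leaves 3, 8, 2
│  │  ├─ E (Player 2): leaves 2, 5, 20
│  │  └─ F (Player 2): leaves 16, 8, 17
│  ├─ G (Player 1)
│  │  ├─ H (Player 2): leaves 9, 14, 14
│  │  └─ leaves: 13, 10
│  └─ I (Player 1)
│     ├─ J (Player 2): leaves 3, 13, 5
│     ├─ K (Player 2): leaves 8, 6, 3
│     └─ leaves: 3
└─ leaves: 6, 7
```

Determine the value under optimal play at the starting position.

D (Player 2): min(3, 8, 2) = 2
E (Player 2): min(2, 5, 20) = 2
F (Player 2): min(16, 8, 17) = 8
C (Player 1): max(2, 2, 8) = 8
H (Player 2): min(9, 14, 14) = 9
G (Player 1): max(9, 13, 10) = 13
J (Player 2): min(3, 13, 5) = 3
K (Player 2): min(8, 6, 3) = 3
I (Player 1): max(3, 3, 3) = 3
B (Player 2): min(8, 13, 3) = 3
Root (Player 1): max(3, 6, 7) = 7

7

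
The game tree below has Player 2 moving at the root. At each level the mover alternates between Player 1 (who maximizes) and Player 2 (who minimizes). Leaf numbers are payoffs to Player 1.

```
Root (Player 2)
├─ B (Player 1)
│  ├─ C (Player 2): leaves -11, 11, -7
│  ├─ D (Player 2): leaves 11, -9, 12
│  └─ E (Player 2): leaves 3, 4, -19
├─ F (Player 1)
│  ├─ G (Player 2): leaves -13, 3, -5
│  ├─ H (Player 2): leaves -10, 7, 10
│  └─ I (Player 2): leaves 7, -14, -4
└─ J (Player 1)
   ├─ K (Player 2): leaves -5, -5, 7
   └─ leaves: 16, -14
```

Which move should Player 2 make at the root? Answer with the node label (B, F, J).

F

C (Player 2): min(-11, 11, -7) = -11
D (Player 2): min(11, -9, 12) = -9
E (Player 2): min(3, 4, -19) = -19
B (Player 1): max(-11, -9, -19) = -9
G (Player 2): min(-13, 3, -5) = -13
H (Player 2): min(-10, 7, 10) = -10
I (Player 2): min(7, -14, -4) = -14
F (Player 1): max(-13, -10, -14) = -10
K (Player 2): min(-5, -5, 7) = -5
J (Player 1): max(-5, 16, -14) = 16
Root (Player 2): min(-9, -10, 16) = -10
Player 2 picks the child with the lowest value: F (value -10).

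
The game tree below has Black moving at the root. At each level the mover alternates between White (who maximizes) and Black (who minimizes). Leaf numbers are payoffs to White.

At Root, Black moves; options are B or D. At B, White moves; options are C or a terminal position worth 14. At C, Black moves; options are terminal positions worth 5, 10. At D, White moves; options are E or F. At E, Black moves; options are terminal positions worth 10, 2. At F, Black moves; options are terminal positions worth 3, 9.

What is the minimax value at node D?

3

E: min(10, 2) = 2
F: min(3, 9) = 3
D: max(2, 3) = 3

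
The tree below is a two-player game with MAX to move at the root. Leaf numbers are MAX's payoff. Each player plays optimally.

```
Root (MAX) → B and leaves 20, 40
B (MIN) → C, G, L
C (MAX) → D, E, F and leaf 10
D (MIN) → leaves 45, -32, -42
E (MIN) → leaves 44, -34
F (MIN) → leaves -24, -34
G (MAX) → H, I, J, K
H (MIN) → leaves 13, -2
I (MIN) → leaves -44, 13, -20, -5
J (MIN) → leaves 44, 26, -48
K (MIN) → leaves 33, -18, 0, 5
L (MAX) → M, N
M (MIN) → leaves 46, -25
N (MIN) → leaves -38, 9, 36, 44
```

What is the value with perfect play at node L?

-25

M: min(46, -25) = -25
N: min(-38, 9, 36, 44) = -38
L: max(-25, -38) = -25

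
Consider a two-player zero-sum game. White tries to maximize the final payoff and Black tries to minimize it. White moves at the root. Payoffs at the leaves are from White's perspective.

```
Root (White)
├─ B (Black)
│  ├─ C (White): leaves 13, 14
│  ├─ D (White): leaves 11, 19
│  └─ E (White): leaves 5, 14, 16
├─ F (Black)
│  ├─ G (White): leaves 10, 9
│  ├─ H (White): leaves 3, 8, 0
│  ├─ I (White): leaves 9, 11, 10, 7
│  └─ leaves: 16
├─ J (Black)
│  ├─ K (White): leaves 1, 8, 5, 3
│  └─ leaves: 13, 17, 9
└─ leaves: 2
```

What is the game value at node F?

G: max(10, 9) = 10
H: max(3, 8, 0) = 8
I: max(9, 11, 10, 7) = 11
F: min(10, 8, 11, 16) = 8

8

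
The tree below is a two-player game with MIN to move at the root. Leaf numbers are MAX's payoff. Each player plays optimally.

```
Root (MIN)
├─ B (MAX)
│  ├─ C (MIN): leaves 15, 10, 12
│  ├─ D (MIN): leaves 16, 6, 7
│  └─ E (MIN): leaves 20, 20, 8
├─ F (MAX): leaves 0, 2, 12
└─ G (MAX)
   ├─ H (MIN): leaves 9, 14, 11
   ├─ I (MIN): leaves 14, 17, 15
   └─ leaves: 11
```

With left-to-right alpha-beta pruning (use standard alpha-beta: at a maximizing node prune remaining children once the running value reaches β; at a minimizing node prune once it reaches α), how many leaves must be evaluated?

17

C [α=-∞,β=+∞]: v=10
D [α=10,β=+∞]: v=6 after child 2 ≤ α → α-cutoff, skip 1
E [α=10,β=+∞]: v=8
B [α=-∞,β=+∞]: v=10
F [α=-∞,β=10]: v=12
H [α=-∞,β=10]: v=9
I [α=9,β=10]: v=14
G [α=-∞,β=10]: v=14 after child 2 ≥ β → β-cutoff, skip 1
Root [α=-∞,β=+∞]: v=10
Leaves evaluated: 17 of 19.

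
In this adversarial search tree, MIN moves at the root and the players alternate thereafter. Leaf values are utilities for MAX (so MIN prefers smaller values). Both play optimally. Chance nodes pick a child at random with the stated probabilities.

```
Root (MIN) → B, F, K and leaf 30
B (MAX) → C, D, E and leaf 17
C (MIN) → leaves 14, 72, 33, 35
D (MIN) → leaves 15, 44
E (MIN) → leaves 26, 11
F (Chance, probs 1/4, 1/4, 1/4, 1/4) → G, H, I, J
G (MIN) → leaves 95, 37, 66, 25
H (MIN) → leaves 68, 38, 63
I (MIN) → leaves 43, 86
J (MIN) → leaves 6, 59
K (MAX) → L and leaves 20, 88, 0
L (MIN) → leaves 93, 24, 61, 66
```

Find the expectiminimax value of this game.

C (MIN): min(14, 72, 33, 35) = 14
D (MIN): min(15, 44) = 15
E (MIN): min(26, 11) = 11
B (MAX): max(14, 15, 11, 17) = 17
G (MIN): min(95, 37, 66, 25) = 25
H (MIN): min(68, 38, 63) = 38
I (MIN): min(43, 86) = 43
J (MIN): min(6, 59) = 6
F (Chance): 1/4·25 + 1/4·38 + 1/4·43 + 1/4·6 = 28
L (MIN): min(93, 24, 61, 66) = 24
K (MAX): max(24, 20, 88, 0) = 88
Root (MIN): min(17, 28, 88, 30) = 17

17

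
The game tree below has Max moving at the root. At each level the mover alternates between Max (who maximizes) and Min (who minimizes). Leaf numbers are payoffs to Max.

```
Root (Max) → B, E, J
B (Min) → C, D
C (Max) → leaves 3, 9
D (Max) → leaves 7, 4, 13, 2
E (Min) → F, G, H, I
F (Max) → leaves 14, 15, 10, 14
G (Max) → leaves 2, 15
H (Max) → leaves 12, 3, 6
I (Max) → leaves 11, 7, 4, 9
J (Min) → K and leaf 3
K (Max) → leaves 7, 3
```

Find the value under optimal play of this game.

11

C (Max): max(3, 9) = 9
D (Max): max(7, 4, 13, 2) = 13
B (Min): min(9, 13) = 9
F (Max): max(14, 15, 10, 14) = 15
G (Max): max(2, 15) = 15
H (Max): max(12, 3, 6) = 12
I (Max): max(11, 7, 4, 9) = 11
E (Min): min(15, 15, 12, 11) = 11
K (Max): max(7, 3) = 7
J (Min): min(7, 3) = 3
Root (Max): max(9, 11, 3) = 11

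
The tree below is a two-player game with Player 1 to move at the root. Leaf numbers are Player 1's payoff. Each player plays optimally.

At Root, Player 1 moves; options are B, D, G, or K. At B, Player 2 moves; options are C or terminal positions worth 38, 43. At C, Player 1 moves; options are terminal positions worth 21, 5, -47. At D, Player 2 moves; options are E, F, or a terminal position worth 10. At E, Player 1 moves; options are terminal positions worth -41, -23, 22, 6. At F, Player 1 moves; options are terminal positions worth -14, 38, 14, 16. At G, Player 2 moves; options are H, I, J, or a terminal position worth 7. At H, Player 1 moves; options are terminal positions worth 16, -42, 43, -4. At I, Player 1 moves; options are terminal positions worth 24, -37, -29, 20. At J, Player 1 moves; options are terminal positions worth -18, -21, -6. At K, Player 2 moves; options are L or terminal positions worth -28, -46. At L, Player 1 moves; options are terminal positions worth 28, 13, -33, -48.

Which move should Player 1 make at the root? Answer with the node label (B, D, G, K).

C (Player 1): max(21, 5, -47) = 21
B (Player 2): min(21, 38, 43) = 21
E (Player 1): max(-41, -23, 22, 6) = 22
F (Player 1): max(-14, 38, 14, 16) = 38
D (Player 2): min(22, 38, 10) = 10
H (Player 1): max(16, -42, 43, -4) = 43
I (Player 1): max(24, -37, -29, 20) = 24
J (Player 1): max(-18, -21, -6) = -6
G (Player 2): min(43, 24, -6, 7) = -6
L (Player 1): max(28, 13, -33, -48) = 28
K (Player 2): min(28, -28, -46) = -46
Root (Player 1): max(21, 10, -6, -46) = 21
Player 1 picks the child with the highest value: B (value 21).

B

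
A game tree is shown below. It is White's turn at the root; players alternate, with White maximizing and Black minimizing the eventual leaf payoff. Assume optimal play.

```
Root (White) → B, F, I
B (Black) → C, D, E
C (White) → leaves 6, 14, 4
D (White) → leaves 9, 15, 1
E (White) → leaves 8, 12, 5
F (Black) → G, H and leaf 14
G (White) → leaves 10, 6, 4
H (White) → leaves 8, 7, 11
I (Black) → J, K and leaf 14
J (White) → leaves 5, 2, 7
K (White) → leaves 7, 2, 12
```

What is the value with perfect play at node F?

10

G: max(10, 6, 4) = 10
H: max(8, 7, 11) = 11
F: min(10, 11, 14) = 10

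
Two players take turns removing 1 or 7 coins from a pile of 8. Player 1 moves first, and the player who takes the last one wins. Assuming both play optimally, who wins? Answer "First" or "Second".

Second

Mark each pile size as W (mover wins) or L (mover loses):
i:   0  1  2  3  4  5  6  7  8
     L  W  L  W  L  W  L  W  L
Position 8 is L, so the second player wins.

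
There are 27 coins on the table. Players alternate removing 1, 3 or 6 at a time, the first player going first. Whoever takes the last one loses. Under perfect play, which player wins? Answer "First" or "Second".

Compute winning (W) and losing (L) positions by backward induction:
i:   0  1  2  3  4  5  6  7  8  9 10 11 12 13 14 15 16 17 18 19 20 21 22 23 24 25 26 27
     W  L  W  L  W  L  W  W  W  W  L  W  L  W  L  W  W  W  W  L  W  L  W  L  W  W  W  W
Position 27 is W, so the first player wins.

First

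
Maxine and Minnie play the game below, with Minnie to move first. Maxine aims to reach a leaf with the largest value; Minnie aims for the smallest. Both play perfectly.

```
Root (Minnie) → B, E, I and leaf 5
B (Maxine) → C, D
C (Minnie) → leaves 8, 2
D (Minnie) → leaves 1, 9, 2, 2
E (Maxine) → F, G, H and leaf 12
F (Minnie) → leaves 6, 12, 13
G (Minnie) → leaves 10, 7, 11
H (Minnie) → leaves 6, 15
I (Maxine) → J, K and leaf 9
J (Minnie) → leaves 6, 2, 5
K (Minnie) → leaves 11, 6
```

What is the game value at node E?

F: min(6, 12, 13) = 6
G: min(10, 7, 11) = 7
H: min(6, 15) = 6
E: max(6, 7, 6, 12) = 12

12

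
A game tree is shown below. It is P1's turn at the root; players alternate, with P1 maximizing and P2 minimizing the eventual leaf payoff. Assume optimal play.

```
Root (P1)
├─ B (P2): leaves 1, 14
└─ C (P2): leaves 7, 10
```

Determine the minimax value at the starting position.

B (P2): min(1, 14) = 1
C (P2): min(7, 10) = 7
Root (P1): max(1, 7) = 7

7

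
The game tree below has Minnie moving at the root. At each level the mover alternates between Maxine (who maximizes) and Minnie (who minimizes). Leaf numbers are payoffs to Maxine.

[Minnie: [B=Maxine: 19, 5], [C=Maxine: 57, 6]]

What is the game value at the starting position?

B (Maxine): max(19, 5) = 19
C (Maxine): max(57, 6) = 57
Root (Minnie): min(19, 57) = 19

19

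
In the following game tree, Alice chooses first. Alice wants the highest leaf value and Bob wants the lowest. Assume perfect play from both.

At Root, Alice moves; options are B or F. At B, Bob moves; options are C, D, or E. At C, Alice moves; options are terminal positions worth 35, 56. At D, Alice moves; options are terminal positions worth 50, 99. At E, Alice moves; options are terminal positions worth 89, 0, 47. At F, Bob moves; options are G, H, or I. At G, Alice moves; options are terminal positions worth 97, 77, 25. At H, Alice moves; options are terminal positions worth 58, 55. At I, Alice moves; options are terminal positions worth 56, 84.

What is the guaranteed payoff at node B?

C: max(35, 56) = 56
D: max(50, 99) = 99
E: max(89, 0, 47) = 89
B: min(56, 99, 89) = 56

56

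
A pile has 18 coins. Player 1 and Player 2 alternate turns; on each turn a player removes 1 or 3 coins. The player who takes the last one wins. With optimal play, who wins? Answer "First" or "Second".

Second

Positions where the player to move wins (W) vs loses (L):
i:   0  1  2  3  4  5  6  7  8  9 10 11 12 13 14 15 16 17 18
     L  W  L  W  L  W  L  W  L  W  L  W  L  W  L  W  L  W  L
Position 18 is L, so the second player wins.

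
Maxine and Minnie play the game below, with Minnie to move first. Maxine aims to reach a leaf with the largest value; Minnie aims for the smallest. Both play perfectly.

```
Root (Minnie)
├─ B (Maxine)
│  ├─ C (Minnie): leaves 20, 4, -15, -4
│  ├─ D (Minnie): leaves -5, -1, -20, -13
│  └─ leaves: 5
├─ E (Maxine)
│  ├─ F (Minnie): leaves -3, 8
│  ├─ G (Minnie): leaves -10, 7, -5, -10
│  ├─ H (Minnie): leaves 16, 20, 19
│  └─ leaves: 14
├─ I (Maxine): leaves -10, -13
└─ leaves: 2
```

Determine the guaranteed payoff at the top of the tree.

-10

C (Minnie): min(20, 4, -15, -4) = -15
D (Minnie): min(-5, -1, -20, -13) = -20
B (Maxine): max(-15, -20, 5) = 5
F (Minnie): min(-3, 8) = -3
G (Minnie): min(-10, 7, -5, -10) = -10
H (Minnie): min(16, 20, 19) = 16
E (Maxine): max(-3, -10, 16, 14) = 16
I (Maxine): max(-10, -13) = -10
Root (Minnie): min(5, 16, -10, 2) = -10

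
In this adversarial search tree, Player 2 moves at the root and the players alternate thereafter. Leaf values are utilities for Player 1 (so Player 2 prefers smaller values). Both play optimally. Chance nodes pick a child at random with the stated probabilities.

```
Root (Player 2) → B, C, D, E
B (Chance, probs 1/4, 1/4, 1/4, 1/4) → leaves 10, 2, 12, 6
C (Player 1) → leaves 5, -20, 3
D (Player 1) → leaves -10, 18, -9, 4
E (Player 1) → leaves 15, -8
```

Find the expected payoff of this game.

B (Chance): 1/4·10 + 1/4·2 + 1/4·12 + 1/4·6 = 7.5
C (Player 1): max(5, -20, 3) = 5
D (Player 1): max(-10, 18, -9, 4) = 18
E (Player 1): max(15, -8) = 15
Root (Player 2): min(7.5, 5, 18, 15) = 5

5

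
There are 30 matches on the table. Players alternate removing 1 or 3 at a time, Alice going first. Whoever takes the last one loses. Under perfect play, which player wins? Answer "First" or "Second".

Mark each pile size as W (mover wins) or L (mover loses):
i:   0  1  2  3  4  5  6  7  8  9 10 11 12 13 14 15 16 17 18 19 20 21 22 23 24 25 26 27 28 29 30
     W  L  W  L  W  L  W  L  W  L  W  L  W  L  W  L  W  L  W  L  W  L  W  L  W  L  W  L  W  L  W
Position 30 is W, so the first player wins.

First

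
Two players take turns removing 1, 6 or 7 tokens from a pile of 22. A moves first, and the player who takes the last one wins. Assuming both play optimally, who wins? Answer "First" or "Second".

First

Positions where the player to move wins (W) vs loses (L):
i:   0  1  2  3  4  5  6  7  8  9 10 11 12 13 14 15 16 17 18 19 20 21 22
     L  W  L  W  L  W  W  W  W  W  W  W  L  W  L  W  L  W  W  W  W  W  W
Position 22 is W, so the first player wins.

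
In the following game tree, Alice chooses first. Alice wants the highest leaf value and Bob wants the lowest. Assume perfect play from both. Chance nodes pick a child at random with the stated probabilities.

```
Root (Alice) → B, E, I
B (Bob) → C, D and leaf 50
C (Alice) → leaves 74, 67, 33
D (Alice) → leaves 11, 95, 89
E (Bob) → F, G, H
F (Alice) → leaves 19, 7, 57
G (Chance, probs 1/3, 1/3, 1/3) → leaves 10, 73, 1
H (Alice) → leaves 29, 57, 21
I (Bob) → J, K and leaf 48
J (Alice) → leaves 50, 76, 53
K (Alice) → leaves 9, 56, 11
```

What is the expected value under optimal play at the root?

50

C (Alice): max(74, 67, 33) = 74
D (Alice): max(11, 95, 89) = 95
B (Bob): min(74, 95, 50) = 50
F (Alice): max(19, 7, 57) = 57
G (Chance): 1/3·10 + 1/3·73 + 1/3·1 = 28
H (Alice): max(29, 57, 21) = 57
E (Bob): min(57, 28, 57) = 28
J (Alice): max(50, 76, 53) = 76
K (Alice): max(9, 56, 11) = 56
I (Bob): min(76, 56, 48) = 48
Root (Alice): max(50, 28, 48) = 50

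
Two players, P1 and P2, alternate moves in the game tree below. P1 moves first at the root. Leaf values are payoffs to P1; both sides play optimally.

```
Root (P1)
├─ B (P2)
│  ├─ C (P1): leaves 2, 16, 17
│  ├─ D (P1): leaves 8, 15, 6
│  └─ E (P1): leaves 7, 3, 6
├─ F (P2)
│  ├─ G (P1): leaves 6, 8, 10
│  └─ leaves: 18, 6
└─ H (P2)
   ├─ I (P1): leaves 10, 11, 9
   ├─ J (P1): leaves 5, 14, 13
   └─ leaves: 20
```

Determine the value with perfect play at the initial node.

11

C (P1): max(2, 16, 17) = 17
D (P1): max(8, 15, 6) = 15
E (P1): max(7, 3, 6) = 7
B (P2): min(17, 15, 7) = 7
G (P1): max(6, 8, 10) = 10
F (P2): min(10, 18, 6) = 6
I (P1): max(10, 11, 9) = 11
J (P1): max(5, 14, 13) = 14
H (P2): min(11, 14, 20) = 11
Root (P1): max(7, 6, 11) = 11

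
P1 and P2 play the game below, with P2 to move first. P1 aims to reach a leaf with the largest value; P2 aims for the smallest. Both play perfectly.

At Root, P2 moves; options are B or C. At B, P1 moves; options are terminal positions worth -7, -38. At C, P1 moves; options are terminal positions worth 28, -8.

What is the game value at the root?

-7

B (P1): max(-7, -38) = -7
C (P1): max(28, -8) = 28
Root (P2): min(-7, 28) = -7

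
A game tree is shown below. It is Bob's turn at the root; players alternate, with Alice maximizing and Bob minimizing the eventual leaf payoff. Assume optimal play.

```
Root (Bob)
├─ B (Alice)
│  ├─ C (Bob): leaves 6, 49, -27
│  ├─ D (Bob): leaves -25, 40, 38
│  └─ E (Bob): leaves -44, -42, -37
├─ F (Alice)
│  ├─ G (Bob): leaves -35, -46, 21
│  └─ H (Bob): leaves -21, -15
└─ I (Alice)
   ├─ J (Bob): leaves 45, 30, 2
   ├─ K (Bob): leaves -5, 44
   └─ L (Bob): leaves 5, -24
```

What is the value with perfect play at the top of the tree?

C (Bob): min(6, 49, -27) = -27
D (Bob): min(-25, 40, 38) = -25
E (Bob): min(-44, -42, -37) = -44
B (Alice): max(-27, -25, -44) = -25
G (Bob): min(-35, -46, 21) = -46
H (Bob): min(-21, -15) = -21
F (Alice): max(-46, -21) = -21
J (Bob): min(45, 30, 2) = 2
K (Bob): min(-5, 44) = -5
L (Bob): min(5, -24) = -24
I (Alice): max(2, -5, -24) = 2
Root (Bob): min(-25, -21, 2) = -25

-25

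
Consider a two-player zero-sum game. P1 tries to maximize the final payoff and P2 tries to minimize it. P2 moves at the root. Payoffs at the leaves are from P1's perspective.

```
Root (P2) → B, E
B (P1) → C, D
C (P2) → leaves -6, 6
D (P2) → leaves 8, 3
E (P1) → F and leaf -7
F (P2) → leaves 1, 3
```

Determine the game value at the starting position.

1

C (P2): min(-6, 6) = -6
D (P2): min(8, 3) = 3
B (P1): max(-6, 3) = 3
F (P2): min(1, 3) = 1
E (P1): max(1, -7) = 1
Root (P2): min(3, 1) = 1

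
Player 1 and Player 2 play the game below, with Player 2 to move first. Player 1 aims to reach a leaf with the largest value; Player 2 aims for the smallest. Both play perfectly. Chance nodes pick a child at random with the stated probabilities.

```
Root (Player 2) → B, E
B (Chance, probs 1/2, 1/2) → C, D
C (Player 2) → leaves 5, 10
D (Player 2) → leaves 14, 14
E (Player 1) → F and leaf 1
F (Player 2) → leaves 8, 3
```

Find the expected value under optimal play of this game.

C (Player 2): min(5, 10) = 5
D (Player 2): min(14, 14) = 14
B (Chance): 1/2·5 + 1/2·14 = 9.5
F (Player 2): min(8, 3) = 3
E (Player 1): max(3, 1) = 3
Root (Player 2): min(9.5, 3) = 3

3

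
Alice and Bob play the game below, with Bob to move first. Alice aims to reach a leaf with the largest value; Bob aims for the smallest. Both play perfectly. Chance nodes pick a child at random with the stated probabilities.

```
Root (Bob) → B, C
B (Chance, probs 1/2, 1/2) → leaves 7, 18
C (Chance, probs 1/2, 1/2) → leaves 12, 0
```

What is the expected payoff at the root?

B (Chance): 1/2·7 + 1/2·18 = 12.5
C (Chance): 1/2·12 + 1/2·0 = 6
Root (Bob): min(12.5, 6) = 6

6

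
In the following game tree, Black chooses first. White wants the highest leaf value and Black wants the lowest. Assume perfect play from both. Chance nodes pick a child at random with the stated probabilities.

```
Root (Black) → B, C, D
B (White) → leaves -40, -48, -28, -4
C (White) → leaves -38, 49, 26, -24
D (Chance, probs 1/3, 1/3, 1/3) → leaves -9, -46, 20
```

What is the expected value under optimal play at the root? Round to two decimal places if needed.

-11.67

B (White): max(-40, -48, -28, -4) = -4
C (White): max(-38, 49, 26, -24) = 49
D (Chance): 1/3·-9 + 1/3·-46 + 1/3·20 = -11.67
Root (Black): min(-4, 49, -11.67) = -11.67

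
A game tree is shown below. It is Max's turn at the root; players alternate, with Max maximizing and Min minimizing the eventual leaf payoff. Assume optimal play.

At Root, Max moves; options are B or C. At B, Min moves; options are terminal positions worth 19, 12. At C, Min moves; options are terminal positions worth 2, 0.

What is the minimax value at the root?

12

B (Min): min(19, 12) = 12
C (Min): min(2, 0) = 0
Root (Max): max(12, 0) = 12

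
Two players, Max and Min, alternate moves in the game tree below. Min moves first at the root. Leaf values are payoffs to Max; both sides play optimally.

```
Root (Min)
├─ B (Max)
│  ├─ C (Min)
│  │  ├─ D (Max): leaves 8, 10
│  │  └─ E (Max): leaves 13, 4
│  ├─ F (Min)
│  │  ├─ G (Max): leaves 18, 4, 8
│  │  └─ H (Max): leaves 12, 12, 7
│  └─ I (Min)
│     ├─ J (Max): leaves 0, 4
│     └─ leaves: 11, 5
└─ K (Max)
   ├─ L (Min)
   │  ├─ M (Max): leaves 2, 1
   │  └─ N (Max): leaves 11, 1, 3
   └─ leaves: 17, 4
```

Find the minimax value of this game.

D (Max): max(8, 10) = 10
E (Max): max(13, 4) = 13
C (Min): min(10, 13) = 10
G (Max): max(18, 4, 8) = 18
H (Max): max(12, 12, 7) = 12
F (Min): min(18, 12) = 12
J (Max): max(0, 4) = 4
I (Min): min(4, 11, 5) = 4
B (Max): max(10, 12, 4) = 12
M (Max): max(2, 1) = 2
N (Max): max(11, 1, 3) = 11
L (Min): min(2, 11) = 2
K (Max): max(2, 17, 4) = 17
Root (Min): min(12, 17) = 12

12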